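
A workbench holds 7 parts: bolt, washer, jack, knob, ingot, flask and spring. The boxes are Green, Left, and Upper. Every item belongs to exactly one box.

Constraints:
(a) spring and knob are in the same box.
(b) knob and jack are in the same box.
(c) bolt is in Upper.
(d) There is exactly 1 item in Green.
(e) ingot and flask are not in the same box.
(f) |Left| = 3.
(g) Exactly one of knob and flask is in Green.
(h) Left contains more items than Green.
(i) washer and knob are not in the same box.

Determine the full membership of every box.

Green = {flask}; Left = {jack, knob, spring}; Upper = {bolt, ingot, washer}

From (c): bolt ∈ Upper.
Suppose washer ∈ Green: no assignment then satisfies all the clues, so washer ∉ Green.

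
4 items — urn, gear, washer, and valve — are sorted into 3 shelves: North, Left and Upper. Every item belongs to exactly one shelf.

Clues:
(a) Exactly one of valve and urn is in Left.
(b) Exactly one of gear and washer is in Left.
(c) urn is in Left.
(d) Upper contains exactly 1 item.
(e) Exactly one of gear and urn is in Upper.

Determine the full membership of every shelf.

North = {valve}; Left = {urn, washer}; Upper = {gear}

From (c): urn ∈ Left.
(a) (exactly one): valve ∉ Left.
(e) (exactly one): gear ∈ Upper.
(b) (exactly one): washer ∈ Left.
(d): Upper already has 1, so the rest are out.
Only one shelf left: valve ∈ North.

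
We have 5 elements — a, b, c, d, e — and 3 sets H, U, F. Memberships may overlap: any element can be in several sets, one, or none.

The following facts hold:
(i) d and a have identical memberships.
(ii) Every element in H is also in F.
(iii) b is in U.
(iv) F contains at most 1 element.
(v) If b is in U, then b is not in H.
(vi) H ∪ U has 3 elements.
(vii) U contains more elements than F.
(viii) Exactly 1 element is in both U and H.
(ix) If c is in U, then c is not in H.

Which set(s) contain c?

From (iii): b ∈ U.
(v): b ∉ H.
Suppose c ∈ H: no assignment then satisfies all the clues, so c ∉ H.

c: U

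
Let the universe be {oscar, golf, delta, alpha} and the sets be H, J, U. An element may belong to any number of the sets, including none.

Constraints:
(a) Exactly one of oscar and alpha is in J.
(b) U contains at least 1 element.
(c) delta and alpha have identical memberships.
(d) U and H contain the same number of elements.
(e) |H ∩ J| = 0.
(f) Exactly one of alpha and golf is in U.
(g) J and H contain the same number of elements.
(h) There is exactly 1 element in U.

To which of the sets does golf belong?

golf: H, U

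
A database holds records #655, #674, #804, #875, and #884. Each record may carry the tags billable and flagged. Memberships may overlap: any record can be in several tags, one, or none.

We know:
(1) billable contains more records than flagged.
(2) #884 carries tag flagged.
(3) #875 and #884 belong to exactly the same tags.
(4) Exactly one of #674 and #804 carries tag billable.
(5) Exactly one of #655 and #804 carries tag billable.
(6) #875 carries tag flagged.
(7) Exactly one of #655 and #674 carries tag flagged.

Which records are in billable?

billable = {#655, #674, #875, #884}

From (2): #884 ∈ flagged.
From (6): #875 ∈ flagged.
Suppose #655 ∉ billable: no assignment then satisfies all the clues, so #655 ∈ billable.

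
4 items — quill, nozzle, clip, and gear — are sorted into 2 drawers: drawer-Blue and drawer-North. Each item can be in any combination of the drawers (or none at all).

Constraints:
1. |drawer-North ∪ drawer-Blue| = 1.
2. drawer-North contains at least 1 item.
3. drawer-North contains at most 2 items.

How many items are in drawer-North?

1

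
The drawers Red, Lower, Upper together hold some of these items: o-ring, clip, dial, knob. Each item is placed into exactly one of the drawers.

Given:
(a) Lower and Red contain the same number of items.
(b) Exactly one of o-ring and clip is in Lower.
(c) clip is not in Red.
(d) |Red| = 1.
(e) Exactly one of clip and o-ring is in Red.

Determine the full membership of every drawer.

Red = {o-ring}; Lower = {clip}; Upper = {dial, knob}

From (c): clip ∉ Red.
(e) (exactly one): o-ring ∈ Red.
(b) (exactly one): clip ∈ Lower.
(d): Red already has 1, so the rest are out.
Suppose dial ∈ Lower: no assignment then satisfies all the clues, so dial ∉ Lower.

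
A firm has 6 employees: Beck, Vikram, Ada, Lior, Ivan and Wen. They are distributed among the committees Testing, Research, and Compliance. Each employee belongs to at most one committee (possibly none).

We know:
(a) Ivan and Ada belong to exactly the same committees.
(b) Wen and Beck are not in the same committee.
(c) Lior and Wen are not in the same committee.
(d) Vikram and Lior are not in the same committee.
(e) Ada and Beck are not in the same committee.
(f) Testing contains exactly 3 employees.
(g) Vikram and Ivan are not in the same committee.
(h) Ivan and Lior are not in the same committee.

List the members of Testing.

Testing = {Ada, Ivan, Wen}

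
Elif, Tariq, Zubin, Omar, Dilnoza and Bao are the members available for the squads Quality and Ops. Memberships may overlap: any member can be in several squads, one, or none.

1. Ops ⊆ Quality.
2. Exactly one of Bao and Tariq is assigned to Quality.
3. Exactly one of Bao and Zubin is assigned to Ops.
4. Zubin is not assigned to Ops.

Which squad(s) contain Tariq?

From (4): Zubin ∉ Ops.
(3) (exactly one): Bao ∈ Ops.
(1) with Bao ∈ Ops: Bao ∈ Quality.
(2) (exactly one): Tariq ∉ Quality.
(1) contrapositive: Tariq ∉ Ops.

Tariq: none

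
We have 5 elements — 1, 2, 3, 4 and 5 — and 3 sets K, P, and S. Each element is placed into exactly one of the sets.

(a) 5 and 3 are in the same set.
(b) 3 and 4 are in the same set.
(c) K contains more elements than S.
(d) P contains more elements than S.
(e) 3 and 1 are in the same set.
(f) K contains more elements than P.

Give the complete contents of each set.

K = {1, 3, 4, 5}; P = {2}; S = {}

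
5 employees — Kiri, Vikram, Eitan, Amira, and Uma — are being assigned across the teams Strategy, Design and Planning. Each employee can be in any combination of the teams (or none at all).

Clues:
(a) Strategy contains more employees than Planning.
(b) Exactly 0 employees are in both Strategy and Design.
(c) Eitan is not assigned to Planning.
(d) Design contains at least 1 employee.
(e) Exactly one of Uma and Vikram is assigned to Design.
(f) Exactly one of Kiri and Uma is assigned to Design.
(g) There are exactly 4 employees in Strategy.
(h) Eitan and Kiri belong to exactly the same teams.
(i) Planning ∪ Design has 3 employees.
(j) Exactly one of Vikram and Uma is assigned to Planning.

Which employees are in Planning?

From (c): Eitan ∉ Planning.
(h): Kiri matches Eitan: Kiri ∉ Planning.
Suppose Vikram ∉ Planning: no assignment then satisfies all the clues, so Vikram ∈ Planning.

Planning = {Amira, Vikram}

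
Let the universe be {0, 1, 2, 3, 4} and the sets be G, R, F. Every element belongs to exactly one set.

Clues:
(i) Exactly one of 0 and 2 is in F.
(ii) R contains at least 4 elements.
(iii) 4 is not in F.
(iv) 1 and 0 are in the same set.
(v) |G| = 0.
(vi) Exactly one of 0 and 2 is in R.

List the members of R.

R = {0, 1, 3, 4}

From (iii): 4 ∉ F.
(v): G already has 0, so the rest are out.
Only one set left: 4 ∈ R.
Suppose 0 ∉ R: no assignment then satisfies all the clues, so 0 ∈ R.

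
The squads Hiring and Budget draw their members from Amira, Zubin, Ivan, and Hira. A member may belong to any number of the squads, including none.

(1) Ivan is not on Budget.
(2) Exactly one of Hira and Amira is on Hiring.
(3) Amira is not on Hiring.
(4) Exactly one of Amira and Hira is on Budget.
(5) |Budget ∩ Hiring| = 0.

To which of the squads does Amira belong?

Amira: Budget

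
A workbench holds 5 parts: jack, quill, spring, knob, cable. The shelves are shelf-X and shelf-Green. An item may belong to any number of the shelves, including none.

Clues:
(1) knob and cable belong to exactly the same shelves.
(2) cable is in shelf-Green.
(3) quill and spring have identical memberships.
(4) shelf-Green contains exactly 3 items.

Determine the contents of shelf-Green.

From (2): cable ∈ shelf-Green.
(1): knob matches cable: knob ∈ shelf-Green.
Suppose jack ∉ shelf-Green: no assignment then satisfies all the clues, so jack ∈ shelf-Green.

shelf-Green = {cable, jack, knob}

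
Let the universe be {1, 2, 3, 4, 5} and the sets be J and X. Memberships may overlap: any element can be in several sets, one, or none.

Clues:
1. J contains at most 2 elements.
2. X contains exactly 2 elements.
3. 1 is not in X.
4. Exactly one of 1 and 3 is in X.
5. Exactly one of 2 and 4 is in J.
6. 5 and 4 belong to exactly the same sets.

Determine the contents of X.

X = {2, 3}

From (3): 1 ∉ X.
(4) (exactly one): 3 ∈ X.
Suppose 2 ∉ X: no assignment then satisfies all the clues, so 2 ∈ X.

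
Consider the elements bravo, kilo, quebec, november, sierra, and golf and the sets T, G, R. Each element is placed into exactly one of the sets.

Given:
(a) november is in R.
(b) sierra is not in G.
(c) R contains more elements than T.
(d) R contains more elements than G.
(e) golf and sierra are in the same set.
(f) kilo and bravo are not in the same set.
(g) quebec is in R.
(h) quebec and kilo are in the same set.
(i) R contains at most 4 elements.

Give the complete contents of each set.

T = {golf, sierra}; G = {bravo}; R = {kilo, november, quebec}

From (a): november ∈ R.
From (b): sierra ∉ G.
From (g): quebec ∈ R.
(e): golf matches sierra: golf ∉ G.
(h): kilo matches quebec: kilo ∉ T.
(h): kilo matches quebec: kilo ∉ G.
(h): kilo matches quebec: kilo ∈ R.
(f): bravo ∉ R.
Suppose bravo ∈ T: no assignment then satisfies all the clues, so bravo ∉ T.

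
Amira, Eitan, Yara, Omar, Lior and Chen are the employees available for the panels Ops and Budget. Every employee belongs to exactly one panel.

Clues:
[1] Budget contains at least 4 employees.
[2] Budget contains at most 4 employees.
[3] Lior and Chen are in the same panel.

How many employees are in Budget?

4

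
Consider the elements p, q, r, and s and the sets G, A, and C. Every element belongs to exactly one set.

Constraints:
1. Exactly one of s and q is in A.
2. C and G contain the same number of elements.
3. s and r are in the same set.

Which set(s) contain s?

s: A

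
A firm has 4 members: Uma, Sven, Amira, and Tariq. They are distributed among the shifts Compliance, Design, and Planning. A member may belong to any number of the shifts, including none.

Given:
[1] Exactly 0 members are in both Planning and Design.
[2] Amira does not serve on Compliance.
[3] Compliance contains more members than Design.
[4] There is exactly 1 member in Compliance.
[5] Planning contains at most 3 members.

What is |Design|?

From (2): Amira ∉ Compliance.
Suppose Uma ∈ Design: no assignment then satisfies all the clues, so Uma ∉ Design.

0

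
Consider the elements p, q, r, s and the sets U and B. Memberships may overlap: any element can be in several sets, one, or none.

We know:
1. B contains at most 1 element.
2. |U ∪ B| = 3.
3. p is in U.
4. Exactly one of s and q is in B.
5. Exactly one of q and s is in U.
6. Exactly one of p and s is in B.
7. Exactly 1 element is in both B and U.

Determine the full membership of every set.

From (3): p ∈ U.
Suppose p ∈ B: no assignment then satisfies all the clues, so p ∉ B.

U = {p, r, s}; B = {s}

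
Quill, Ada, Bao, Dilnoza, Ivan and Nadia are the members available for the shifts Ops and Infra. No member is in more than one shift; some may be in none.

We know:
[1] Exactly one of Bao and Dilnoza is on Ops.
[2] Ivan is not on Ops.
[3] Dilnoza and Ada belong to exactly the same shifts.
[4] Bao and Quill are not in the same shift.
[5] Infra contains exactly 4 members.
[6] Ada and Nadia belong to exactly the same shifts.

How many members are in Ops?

1

From (2): Ivan ∉ Ops.
Suppose Quill ∈ Ops: no assignment then satisfies all the clues, so Quill ∉ Ops.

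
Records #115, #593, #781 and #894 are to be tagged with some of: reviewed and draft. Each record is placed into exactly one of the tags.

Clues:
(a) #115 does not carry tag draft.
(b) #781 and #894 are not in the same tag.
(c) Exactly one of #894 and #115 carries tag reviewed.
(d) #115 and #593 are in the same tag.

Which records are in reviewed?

reviewed = {#115, #593, #781}

From (a): #115 ∉ draft.
(d): #593 matches #115: #593 ∉ draft.
Only one tag left: #115 ∈ reviewed.
Only one tag left: #593 ∈ reviewed.
(c) (exactly one): #894 ∉ reviewed.
Only one tag left: #894 ∈ draft.
(b): #781 ∉ draft.
Only one tag left: #781 ∈ reviewed.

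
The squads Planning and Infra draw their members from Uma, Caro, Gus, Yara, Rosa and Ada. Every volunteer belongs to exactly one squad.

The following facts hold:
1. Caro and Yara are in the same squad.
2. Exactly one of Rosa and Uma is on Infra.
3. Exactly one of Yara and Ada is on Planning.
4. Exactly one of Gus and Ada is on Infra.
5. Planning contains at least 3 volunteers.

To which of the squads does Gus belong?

Gus: Planning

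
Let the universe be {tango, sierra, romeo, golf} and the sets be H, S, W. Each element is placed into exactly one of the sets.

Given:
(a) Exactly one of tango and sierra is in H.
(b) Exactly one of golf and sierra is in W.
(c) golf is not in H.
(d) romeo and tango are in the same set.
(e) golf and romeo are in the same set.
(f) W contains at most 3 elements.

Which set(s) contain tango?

From (c): golf ∉ H.
(e): romeo matches golf: romeo ∉ H.
(d): tango matches romeo: tango ∉ H.
(a) (exactly one): sierra ∈ H.
(b) (exactly one): golf ∈ W.
(e): romeo matches golf: romeo ∉ S.
(e): romeo matches golf: romeo ∈ W.
(d): tango matches romeo: tango ∉ S.
(d): tango matches romeo: tango ∈ W.

tango: W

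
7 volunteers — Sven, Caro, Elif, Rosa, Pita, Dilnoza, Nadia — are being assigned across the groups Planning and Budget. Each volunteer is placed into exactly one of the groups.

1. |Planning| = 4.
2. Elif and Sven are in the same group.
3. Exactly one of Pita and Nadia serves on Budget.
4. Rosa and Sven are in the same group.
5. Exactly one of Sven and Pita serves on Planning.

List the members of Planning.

Planning = {Elif, Nadia, Rosa, Sven}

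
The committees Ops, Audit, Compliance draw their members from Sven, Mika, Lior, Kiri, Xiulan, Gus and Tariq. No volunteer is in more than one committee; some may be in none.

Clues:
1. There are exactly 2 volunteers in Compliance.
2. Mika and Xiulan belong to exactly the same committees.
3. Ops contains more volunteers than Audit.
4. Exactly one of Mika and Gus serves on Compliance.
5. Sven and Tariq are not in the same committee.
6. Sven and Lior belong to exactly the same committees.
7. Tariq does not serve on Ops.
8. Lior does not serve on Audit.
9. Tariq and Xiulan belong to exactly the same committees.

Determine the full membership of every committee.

Ops = {Lior, Sven}; Audit = {}; Compliance = {Gus, Kiri}

From (7): Tariq ∉ Ops.
From (8): Lior ∉ Audit.
(6): Sven matches Lior: Sven ∉ Audit.
(9): Xiulan matches Tariq: Xiulan ∉ Ops.
(2): Mika matches Xiulan: Mika ∉ Ops.
Suppose Sven ∉ Ops: no assignment then satisfies all the clues, so Sven ∈ Ops.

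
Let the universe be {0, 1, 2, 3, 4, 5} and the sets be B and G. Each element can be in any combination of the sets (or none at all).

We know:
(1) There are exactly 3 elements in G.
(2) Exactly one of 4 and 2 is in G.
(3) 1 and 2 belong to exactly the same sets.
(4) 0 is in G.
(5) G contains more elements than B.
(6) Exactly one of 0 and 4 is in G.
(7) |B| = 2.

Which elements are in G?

G = {0, 1, 2}

From (4): 0 ∈ G.
(6) (exactly one): 4 ∉ G.
(2) (exactly one): 2 ∈ G.
(3): 1 matches 2: 1 ∈ G.
(1): G already has 3, so the rest are out.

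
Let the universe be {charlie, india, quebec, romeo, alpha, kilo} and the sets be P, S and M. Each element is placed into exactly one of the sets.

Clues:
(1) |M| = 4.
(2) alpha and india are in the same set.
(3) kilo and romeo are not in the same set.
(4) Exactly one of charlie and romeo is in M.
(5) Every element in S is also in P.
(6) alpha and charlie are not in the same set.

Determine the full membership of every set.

P = {charlie, kilo}; S = {}; M = {alpha, india, quebec, romeo}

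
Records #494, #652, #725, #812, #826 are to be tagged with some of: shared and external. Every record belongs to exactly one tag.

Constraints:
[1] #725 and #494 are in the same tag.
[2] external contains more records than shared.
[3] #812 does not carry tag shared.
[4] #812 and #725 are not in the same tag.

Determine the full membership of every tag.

shared = {#494, #725}; external = {#652, #812, #826}

From (3): #812 ∉ shared.
Only one tag left: #812 ∈ external.
(4): #725 ∉ external.
Only one tag left: #725 ∈ shared.
(1): #494 matches #725: #494 ∈ shared.
Suppose #652 ∈ shared: no assignment then satisfies all the clues, so #652 ∉ shared.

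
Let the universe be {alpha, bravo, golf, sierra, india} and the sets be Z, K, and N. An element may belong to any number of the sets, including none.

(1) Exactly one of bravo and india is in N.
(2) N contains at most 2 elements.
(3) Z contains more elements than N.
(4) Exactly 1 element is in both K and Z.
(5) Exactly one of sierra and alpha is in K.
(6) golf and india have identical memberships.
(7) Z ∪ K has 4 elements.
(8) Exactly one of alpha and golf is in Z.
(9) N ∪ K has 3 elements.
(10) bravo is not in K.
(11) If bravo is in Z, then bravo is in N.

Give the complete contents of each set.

Z = {bravo, golf, india, sierra}; K = {sierra}; N = {alpha, bravo}

From (10): bravo ∉ K.
Suppose alpha ∈ Z: no assignment then satisfies all the clues, so alpha ∉ Z.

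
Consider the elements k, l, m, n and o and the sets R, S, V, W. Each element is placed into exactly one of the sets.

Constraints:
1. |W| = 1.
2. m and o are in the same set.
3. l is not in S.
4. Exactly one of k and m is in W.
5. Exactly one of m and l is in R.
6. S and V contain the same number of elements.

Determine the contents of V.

V = {l}

From (3): l ∉ S.
Suppose k ∈ V: no assignment then satisfies all the clues, so k ∉ V.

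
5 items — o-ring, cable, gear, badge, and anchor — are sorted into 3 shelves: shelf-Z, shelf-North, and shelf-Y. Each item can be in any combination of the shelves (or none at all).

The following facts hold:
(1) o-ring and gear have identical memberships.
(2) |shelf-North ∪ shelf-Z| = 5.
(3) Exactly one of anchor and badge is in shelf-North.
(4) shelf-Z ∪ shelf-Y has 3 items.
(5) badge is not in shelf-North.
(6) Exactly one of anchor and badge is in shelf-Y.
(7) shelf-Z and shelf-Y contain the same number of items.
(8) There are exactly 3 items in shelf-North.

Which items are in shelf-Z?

shelf-Z = {badge, cable}

From (5): badge ∉ shelf-North.
(3) (exactly one): anchor ∈ shelf-North.
Suppose o-ring ∈ shelf-Z: no assignment then satisfies all the clues, so o-ring ∉ shelf-Z.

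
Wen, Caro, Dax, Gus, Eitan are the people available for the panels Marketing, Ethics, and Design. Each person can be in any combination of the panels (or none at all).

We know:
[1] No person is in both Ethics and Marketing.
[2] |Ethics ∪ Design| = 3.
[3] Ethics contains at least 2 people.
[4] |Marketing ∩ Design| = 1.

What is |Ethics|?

2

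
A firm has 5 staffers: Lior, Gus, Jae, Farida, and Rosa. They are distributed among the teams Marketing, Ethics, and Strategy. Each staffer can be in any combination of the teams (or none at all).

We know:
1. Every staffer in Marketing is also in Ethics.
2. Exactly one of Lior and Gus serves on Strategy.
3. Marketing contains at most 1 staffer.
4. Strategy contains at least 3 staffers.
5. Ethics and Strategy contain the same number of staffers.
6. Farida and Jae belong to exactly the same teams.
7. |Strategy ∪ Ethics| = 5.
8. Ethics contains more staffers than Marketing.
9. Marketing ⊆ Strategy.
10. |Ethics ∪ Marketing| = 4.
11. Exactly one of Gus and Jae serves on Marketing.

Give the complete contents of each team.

Marketing = {Gus}; Ethics = {Farida, Gus, Jae, Lior}; Strategy = {Farida, Gus, Jae, Rosa}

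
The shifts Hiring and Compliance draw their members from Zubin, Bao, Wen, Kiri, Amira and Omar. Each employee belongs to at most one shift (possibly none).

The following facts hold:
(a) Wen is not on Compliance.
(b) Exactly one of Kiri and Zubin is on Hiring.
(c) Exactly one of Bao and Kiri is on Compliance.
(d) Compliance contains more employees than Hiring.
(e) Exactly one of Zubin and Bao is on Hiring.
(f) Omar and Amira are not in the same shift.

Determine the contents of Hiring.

Hiring = {Zubin}

From (a): Wen ∉ Compliance.
Suppose Zubin ∉ Hiring: no assignment then satisfies all the clues, so Zubin ∈ Hiring.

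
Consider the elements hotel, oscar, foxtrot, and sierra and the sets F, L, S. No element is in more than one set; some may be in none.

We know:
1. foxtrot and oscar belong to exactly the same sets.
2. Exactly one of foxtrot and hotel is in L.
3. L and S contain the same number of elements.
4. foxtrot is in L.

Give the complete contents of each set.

F = {}; L = {foxtrot, oscar}; S = {hotel, sierra}

From (4): foxtrot ∈ L.
(1): oscar matches foxtrot: oscar ∉ F.
(1): oscar matches foxtrot: oscar ∈ L.
(2) (exactly one): hotel ∉ L.
Suppose hotel ∈ F: no assignment then satisfies all the clues, so hotel ∉ F.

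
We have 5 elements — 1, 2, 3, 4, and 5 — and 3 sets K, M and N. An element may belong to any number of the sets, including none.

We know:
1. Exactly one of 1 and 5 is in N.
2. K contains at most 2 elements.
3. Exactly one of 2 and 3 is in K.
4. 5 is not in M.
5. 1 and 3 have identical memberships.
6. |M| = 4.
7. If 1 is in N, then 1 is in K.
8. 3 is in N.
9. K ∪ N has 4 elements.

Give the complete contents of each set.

K = {1, 3}; M = {1, 2, 3, 4}; N = {1, 2, 3, 4}

From (4): 5 ∉ M.
From (8): 3 ∈ N.
(5): 1 matches 3: 1 ∈ N.
(6): only 4 candidates remain for M, so all are in.
(7): 1 ∈ K.
(1) (exactly one): 5 ∉ N.
(5): 3 matches 1: 3 ∈ K.
(2): K already has 2, so the rest are out.
Suppose 2 ∉ N: no assignment then satisfies all the clues, so 2 ∈ N.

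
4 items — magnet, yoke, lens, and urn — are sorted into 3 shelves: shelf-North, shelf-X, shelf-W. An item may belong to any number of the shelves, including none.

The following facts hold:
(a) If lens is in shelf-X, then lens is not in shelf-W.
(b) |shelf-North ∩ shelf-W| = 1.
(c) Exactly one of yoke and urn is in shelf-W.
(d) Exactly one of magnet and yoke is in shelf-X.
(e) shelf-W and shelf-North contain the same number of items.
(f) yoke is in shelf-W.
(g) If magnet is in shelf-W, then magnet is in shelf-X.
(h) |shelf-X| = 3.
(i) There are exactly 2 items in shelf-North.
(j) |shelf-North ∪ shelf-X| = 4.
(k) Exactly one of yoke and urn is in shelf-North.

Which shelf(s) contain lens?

lens: shelf-North, shelf-X

From (f): yoke ∈ shelf-W.
(c) (exactly one): urn ∉ shelf-W.
Suppose lens ∉ shelf-North: no assignment then satisfies all the clues, so lens ∈ shelf-North.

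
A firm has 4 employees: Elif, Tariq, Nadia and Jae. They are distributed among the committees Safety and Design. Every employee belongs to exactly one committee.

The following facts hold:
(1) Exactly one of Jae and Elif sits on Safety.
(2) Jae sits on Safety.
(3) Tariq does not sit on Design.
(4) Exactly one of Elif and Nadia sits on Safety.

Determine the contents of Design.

Design = {Elif}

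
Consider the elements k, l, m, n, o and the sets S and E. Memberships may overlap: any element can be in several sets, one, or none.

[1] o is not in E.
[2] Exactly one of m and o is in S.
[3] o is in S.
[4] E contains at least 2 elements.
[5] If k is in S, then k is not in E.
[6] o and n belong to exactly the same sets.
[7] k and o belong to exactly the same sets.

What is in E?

From (1): o ∉ E.
From (3): o ∈ S.
(2) (exactly one): m ∉ S.
(6): n matches o: n ∈ S.
(6): n matches o: n ∉ E.
(7): k matches o: k ∈ S.
(7): k matches o: k ∉ E.
(4): only 2 candidates remain for E, so all are in.

E = {l, m}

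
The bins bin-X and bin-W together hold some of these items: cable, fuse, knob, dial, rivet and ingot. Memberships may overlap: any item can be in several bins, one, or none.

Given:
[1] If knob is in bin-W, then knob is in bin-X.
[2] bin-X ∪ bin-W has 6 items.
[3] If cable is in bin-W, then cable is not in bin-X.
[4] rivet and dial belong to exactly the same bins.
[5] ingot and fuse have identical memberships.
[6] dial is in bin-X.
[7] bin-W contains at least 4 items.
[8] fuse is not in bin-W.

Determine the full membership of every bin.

bin-X = {dial, fuse, ingot, knob, rivet}; bin-W = {cable, dial, knob, rivet}

From (6): dial ∈ bin-X.
From (8): fuse ∉ bin-W.
(4): rivet matches dial: rivet ∈ bin-X.
(5): ingot matches fuse: ingot ∉ bin-W.
(7): only 4 candidates remain for bin-W, so all are in.
(1): knob ∈ bin-X.
(3): cable ∉ bin-X.
Suppose fuse ∉ bin-X: no assignment then satisfies all the clues, so fuse ∈ bin-X.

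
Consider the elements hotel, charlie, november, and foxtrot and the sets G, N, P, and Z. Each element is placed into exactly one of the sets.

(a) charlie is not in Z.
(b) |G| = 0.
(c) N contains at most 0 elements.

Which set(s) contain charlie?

From (a): charlie ∉ Z.
(b): G already has 0, so the rest are out.
(c): N already has 0, so the rest are out.
Only one set left: charlie ∈ P.

charlie: P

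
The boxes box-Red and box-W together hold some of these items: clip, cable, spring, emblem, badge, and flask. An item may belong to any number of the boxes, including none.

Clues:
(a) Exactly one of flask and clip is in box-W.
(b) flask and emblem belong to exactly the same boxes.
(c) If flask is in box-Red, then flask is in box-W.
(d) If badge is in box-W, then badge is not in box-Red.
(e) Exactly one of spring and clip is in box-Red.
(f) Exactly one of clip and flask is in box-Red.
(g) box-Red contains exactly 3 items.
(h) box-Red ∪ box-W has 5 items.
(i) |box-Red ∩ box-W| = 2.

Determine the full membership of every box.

box-Red = {emblem, flask, spring}; box-W = {badge, cable, emblem, flask}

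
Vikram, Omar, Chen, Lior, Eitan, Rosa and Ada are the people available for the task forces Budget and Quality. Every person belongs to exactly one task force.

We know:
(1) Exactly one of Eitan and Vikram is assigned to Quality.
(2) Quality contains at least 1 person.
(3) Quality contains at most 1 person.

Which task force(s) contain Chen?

Chen: Budget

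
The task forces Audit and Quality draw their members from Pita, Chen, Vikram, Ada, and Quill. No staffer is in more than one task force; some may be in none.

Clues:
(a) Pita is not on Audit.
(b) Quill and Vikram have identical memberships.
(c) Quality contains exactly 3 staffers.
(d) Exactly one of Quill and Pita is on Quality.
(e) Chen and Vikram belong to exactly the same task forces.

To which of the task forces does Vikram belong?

Vikram: Quality

From (a): Pita ∉ Audit.
Suppose Vikram ∈ Audit: no assignment then satisfies all the clues, so Vikram ∉ Audit.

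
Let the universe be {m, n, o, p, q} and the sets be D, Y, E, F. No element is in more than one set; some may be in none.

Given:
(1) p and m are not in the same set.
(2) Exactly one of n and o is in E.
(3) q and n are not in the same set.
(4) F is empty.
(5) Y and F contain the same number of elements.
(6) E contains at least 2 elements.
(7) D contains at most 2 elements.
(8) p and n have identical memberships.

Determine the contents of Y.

Y = {}

(4): F already has 0, so the rest are out.
Suppose m ∈ Y: no assignment then satisfies all the clues, so m ∉ Y.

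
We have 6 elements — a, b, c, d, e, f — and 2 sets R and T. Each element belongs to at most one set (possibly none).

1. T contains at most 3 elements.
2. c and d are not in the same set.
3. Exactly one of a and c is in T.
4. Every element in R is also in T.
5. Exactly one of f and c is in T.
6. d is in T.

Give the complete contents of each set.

From (6): d ∈ T.
(2): c ∉ T.
(3) (exactly one): a ∈ T.
(4) contrapositive: c ∉ R.
(5) (exactly one): f ∈ T.
(1): T already has 3, so the rest are out.
(4) contrapositive: b ∉ R.
(4) contrapositive: e ∉ R.

R = {}; T = {a, d, f}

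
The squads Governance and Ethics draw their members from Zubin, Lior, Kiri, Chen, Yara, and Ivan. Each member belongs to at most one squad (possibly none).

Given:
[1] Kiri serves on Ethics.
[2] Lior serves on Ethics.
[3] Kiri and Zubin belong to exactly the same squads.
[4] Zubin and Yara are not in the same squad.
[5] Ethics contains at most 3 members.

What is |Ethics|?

From (1): Kiri ∈ Ethics.
From (2): Lior ∈ Ethics.
(3): Zubin matches Kiri: Zubin ∉ Governance.
(3): Zubin matches Kiri: Zubin ∈ Ethics.
(4): Yara ∉ Ethics.
(5): Ethics already has 3, so the rest are out.

3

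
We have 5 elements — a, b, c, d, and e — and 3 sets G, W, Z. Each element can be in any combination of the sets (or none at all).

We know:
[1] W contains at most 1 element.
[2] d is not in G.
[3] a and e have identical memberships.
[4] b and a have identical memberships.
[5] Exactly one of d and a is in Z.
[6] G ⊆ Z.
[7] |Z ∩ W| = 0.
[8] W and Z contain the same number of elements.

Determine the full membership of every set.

G = {}; W = {c}; Z = {d}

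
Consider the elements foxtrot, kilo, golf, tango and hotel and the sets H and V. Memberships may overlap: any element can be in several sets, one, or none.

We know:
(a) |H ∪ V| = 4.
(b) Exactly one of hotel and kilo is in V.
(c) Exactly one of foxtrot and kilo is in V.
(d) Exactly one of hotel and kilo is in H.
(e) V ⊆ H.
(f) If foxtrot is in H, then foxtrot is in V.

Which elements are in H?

H = {foxtrot, golf, hotel, tango}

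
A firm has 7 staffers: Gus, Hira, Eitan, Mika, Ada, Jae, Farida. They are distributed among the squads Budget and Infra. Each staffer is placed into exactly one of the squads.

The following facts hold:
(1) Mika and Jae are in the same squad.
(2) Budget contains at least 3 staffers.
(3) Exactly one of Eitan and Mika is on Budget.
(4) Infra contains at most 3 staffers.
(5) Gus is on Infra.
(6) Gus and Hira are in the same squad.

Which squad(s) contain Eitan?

Eitan: Infra

From (5): Gus ∈ Infra.
(6): Hira matches Gus: Hira ∉ Budget.
(6): Hira matches Gus: Hira ∈ Infra.
Suppose Eitan ∈ Budget: no assignment then satisfies all the clues, so Eitan ∉ Budget.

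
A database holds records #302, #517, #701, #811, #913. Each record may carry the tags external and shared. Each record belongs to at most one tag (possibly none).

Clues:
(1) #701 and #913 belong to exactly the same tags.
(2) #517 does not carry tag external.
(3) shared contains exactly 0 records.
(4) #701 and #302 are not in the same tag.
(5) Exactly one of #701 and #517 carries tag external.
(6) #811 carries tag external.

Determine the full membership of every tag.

From (2): #517 ∉ external.
From (6): #811 ∈ external.
(3): shared already has 0, so the rest are out.
(5) (exactly one): #701 ∈ external.
(1): #913 matches #701: #913 ∈ external.
(4): #302 ∉ external.

external = {#701, #811, #913}; shared = {}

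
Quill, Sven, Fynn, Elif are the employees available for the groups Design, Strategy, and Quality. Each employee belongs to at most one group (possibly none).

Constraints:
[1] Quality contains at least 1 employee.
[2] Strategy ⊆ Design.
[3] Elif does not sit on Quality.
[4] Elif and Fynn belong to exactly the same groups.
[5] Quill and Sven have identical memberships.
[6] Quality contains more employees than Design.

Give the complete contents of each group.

Design = {}; Strategy = {}; Quality = {Quill, Sven}

From (3): Elif ∉ Quality.
(4): Fynn matches Elif: Fynn ∉ Quality.
Suppose Quill ∈ Design: no assignment then satisfies all the clues, so Quill ∉ Design.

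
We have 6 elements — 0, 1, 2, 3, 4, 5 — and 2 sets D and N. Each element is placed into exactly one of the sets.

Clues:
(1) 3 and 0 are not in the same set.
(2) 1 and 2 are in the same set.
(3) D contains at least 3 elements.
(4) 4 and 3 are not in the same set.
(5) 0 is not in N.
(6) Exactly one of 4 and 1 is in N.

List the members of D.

D = {0, 4, 5}

From (5): 0 ∉ N.
Only one set left: 0 ∈ D.
(1): 3 ∉ D.
Only one set left: 3 ∈ N.
(4): 4 ∉ N.
(6) (exactly one): 1 ∈ N.
Only one set left: 4 ∈ D.
(2): 2 matches 1: 2 ∉ D.
(2): 2 matches 1: 2 ∈ N.
(3): only 3 candidates remain for D, so all are in.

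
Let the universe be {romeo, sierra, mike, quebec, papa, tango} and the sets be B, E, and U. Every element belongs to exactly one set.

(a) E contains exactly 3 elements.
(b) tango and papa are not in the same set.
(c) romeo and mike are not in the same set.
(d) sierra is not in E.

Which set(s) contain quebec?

From (d): sierra ∉ E.
Suppose quebec ∈ B: no assignment then satisfies all the clues, so quebec ∉ B.

quebec: E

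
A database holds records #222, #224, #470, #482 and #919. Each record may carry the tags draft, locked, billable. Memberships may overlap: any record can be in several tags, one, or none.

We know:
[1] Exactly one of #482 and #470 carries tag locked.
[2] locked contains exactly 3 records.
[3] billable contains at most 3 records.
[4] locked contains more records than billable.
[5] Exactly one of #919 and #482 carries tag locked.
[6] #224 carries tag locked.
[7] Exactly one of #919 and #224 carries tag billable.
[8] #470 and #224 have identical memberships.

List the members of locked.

locked = {#224, #470, #919}

From (6): #224 ∈ locked.
(8): #470 matches #224: #470 ∈ locked.
(1) (exactly one): #482 ∉ locked.
(5) (exactly one): #919 ∈ locked.
(2): locked already has 3, so the rest are out.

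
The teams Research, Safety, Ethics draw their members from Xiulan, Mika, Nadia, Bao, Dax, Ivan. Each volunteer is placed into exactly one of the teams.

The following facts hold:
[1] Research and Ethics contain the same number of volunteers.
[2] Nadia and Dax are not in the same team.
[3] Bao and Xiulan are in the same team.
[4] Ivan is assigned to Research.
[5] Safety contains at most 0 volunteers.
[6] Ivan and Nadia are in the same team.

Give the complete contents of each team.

Research = {Ivan, Mika, Nadia}; Safety = {}; Ethics = {Bao, Dax, Xiulan}

From (4): Ivan ∈ Research.
(5): Safety already has 0, so the rest are out.
(6): Nadia matches Ivan: Nadia ∈ Research.
(2): Dax ∉ Research.
Only one team left: Dax ∈ Ethics.
Suppose Xiulan ∈ Research: no assignment then satisfies all the clues, so Xiulan ∉ Research.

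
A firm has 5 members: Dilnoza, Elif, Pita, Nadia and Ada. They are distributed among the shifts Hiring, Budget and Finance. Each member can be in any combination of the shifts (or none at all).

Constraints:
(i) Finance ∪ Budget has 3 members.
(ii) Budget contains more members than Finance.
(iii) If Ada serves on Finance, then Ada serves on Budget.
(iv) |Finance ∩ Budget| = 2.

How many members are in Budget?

3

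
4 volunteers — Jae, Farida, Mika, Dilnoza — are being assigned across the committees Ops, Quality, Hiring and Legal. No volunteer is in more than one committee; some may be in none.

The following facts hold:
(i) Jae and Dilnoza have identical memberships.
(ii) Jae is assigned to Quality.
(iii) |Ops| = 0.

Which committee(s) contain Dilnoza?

From (ii): Jae ∈ Quality.
(i): Dilnoza matches Jae: Dilnoza ∉ Ops.
(i): Dilnoza matches Jae: Dilnoza ∈ Quality.
(iii): Ops already has 0, so the rest are out.

Dilnoza: Quality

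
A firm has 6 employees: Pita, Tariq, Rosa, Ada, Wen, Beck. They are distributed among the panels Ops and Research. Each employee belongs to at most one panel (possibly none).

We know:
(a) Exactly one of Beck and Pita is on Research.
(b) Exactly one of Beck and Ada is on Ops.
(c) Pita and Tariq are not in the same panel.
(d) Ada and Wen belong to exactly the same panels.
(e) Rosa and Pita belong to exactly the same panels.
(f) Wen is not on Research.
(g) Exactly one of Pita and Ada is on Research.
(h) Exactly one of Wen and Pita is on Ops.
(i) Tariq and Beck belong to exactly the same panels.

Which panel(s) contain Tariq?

Tariq: none

From (f): Wen ∉ Research.
(d): Ada matches Wen: Ada ∉ Research.
(g) (exactly one): Pita ∈ Research.
(h) (exactly one): Wen ∈ Ops.
(a) (exactly one): Beck ∉ Research.
(c): Tariq ∉ Research.
(d): Ada matches Wen: Ada ∈ Ops.
(e): Rosa matches Pita: Rosa ∉ Ops.
(e): Rosa matches Pita: Rosa ∈ Research.
(b) (exactly one): Beck ∉ Ops.
(i): Tariq matches Beck: Tariq ∉ Ops.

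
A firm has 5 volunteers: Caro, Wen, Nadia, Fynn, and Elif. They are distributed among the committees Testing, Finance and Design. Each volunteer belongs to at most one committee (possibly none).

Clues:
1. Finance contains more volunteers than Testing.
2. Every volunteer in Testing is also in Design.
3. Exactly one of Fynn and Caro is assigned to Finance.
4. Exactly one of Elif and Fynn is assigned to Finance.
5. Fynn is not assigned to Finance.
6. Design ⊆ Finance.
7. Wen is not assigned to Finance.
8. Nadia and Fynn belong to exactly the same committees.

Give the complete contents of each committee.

From (5): Fynn ∉ Finance.
From (7): Wen ∉ Finance.
(3) (exactly one): Caro ∈ Finance.
(4) (exactly one): Elif ∈ Finance.
(6) contrapositive: Wen ∉ Design.
(6) contrapositive: Fynn ∉ Design.
(8): Nadia matches Fynn: Nadia ∉ Finance.
(8): Nadia matches Fynn: Nadia ∉ Design.
(2) contrapositive: Wen ∉ Testing.
(2) contrapositive: Nadia ∉ Testing.
(2) contrapositive: Fynn ∉ Testing.

Testing = {}; Finance = {Caro, Elif}; Design = {}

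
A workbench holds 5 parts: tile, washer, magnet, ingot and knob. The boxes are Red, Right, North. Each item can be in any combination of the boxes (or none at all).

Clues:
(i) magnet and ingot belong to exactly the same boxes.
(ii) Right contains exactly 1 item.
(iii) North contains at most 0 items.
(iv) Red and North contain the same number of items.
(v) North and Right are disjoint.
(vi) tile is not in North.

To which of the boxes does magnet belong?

magnet: none

From (vi): tile ∉ North.
(iii): North already has 0, so the rest are out.
Suppose magnet ∈ Red: no assignment then satisfies all the clues, so magnet ∉ Red.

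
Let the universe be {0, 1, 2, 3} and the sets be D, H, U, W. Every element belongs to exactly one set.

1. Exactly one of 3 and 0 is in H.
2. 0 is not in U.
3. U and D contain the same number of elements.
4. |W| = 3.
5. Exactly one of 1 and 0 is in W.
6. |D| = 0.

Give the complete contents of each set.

From (2): 0 ∉ U.
(6): D already has 0, so the rest are out.
Suppose 0 ∉ H: no assignment then satisfies all the clues, so 0 ∈ H.

D = {}; H = {0}; U = {}; W = {1, 2, 3}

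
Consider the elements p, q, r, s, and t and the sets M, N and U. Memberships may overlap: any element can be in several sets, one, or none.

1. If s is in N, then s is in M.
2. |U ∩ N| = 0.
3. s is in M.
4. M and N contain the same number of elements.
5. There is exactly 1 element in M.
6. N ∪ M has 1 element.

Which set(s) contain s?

s: M, N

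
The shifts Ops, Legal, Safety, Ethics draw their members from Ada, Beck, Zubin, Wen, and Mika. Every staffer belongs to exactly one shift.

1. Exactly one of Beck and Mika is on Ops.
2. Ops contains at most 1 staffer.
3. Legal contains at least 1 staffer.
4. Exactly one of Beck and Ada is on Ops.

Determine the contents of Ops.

Ops = {Beck}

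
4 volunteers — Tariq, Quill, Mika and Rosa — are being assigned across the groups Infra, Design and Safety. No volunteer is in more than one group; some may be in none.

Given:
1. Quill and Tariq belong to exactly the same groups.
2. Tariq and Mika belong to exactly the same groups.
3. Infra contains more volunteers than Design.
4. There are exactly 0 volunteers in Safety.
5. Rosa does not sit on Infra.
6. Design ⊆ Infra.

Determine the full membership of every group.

Infra = {Mika, Quill, Tariq}; Design = {}; Safety = {}

From (5): Rosa ∉ Infra.
(4): Safety already has 0, so the rest are out.
(6) contrapositive: Rosa ∉ Design.
Suppose Tariq ∉ Infra: no assignment then satisfies all the clues, so Tariq ∈ Infra.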